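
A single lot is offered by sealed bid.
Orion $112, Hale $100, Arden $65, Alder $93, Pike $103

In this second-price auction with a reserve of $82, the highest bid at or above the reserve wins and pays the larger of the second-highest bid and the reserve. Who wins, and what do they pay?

Sorting bids: 112 (Orion) > 103 (Pike) > 100 (Hale) > 93 (Alder) > 65 (Arden)
Highest eligible bid: Orion at $112.
Second-highest bid $103 exceeds the reserve $82 → payment $103.

Orion pays $103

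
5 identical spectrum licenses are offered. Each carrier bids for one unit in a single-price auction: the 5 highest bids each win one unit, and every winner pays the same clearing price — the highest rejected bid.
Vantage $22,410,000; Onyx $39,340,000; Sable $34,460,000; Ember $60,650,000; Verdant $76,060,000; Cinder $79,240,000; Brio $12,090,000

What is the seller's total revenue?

Bids ranked high→low: 79,240,000 (Cinder), 76,060,000 (Verdant), 60,650,000 (Ember), 39,340,000 (Onyx), 34,460,000 (Sable), 22,410,000 (Vantage), 12,090,000 (Brio)
The 5 highest are Cinder, Verdant, Ember, Onyx, Sable.
First losing bid is Vantage's $22,410,000, which sets the uniform price.
Total revenue = 5 × $22,410,000 = $112,050,000.

Total revenue: $112,050,000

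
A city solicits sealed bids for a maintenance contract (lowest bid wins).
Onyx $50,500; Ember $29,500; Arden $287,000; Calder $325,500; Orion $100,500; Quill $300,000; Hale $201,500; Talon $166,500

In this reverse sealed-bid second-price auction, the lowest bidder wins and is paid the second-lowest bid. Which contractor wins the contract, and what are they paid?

Ember is paid $50,500

Bids in order: 29,500 (Ember) < 50,500 (Onyx) < 100,500 (Orion) < 166,500 (Talon) < 201,500 (Hale) < 287,000 (Arden) < …
Second-price: Ember is paid Onyx's bid of $50,500.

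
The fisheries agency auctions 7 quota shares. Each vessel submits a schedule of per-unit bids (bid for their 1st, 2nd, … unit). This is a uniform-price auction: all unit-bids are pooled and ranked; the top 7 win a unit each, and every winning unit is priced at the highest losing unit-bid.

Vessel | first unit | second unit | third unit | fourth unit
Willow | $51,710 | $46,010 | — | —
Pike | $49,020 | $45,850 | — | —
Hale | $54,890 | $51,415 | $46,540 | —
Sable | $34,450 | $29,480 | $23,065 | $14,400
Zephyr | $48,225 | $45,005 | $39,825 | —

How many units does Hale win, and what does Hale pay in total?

Hale: 3 units, pays $137,550

Pooled unit-bids ranked (top 7): 54,890 (Hale-1), 51,710 (Willow-1), 51,415 (Hale-2), 49,020 (Pike-1), 48,225 (Zephyr-1), 46,540 (Hale-3), 46,010 (Willow-2)
First bid not allocated: $45,850.
Hale wins 3 unit(s) at $45,850 each.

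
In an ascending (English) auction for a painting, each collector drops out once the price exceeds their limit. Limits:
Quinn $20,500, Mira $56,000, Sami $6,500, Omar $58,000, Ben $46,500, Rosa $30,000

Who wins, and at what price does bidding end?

Limits ranked: 58,000 (Omar) > 56,000 (Mira) > 46,500 (Ben) > 30,000 (Rosa) > 20,500 (Quinn) > 6,500 (Sami)
Bidding ends when Mira exits at $56,000; Omar takes it.

Omar wins at $56,000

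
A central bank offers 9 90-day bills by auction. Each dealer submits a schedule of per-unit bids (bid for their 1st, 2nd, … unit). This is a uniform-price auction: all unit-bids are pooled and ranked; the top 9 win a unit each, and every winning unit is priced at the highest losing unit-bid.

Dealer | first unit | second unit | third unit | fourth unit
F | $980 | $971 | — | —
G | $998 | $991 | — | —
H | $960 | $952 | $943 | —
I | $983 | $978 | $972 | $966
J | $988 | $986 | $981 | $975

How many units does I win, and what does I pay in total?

Merging the schedules and taking the best 9: 998 (G-1), 991 (G-2), 988 (J-1), 986 (J-2), 983 (I-1), 981 (J-3), 980 (F-1), 978 (I-2), 975 (J-4)
The (k+1)-th unit-bid is $972.
I wins 2 unit(s) at $972 each.

I: 2 units, pays $1,944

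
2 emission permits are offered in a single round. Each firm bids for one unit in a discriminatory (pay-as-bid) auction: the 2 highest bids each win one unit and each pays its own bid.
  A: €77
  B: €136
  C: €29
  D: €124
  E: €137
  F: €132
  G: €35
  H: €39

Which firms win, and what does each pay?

Ordering the bids: 137 (E), 136 (B), 132 (F), 124 (D), …
Top 2: E, B.
Each winner pays its own bid: E €137, B €136.

E €137, B €136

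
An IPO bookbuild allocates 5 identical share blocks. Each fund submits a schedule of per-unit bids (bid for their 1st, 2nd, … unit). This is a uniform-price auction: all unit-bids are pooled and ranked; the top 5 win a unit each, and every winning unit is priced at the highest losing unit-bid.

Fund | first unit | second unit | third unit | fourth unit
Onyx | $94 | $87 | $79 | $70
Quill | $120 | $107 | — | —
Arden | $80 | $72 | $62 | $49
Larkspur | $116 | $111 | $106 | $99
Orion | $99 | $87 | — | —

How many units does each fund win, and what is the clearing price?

Larkspur 3, Quill 2; clearing price $99

Pooled unit-bids ranked (top 5): 120 (Quill-1), 116 (Larkspur-1), 111 (Larkspur-2), 107 (Quill-2), 106 (Larkspur-3)
Highest rejected unit-bid = $99.
Allocation: Larkspur 3, Quill 2.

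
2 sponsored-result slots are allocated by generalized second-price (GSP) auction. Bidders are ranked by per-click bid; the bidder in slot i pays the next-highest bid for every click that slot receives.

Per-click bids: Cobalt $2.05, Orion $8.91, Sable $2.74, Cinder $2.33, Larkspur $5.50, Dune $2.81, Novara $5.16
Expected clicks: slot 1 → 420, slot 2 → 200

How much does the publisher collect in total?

Total revenue: $3342.00

Per-click bids in order: $8.91 (Orion) > $5.50 (Larkspur) > $5.16 (Novara) > …
Slot 1: Orion pays $5.50 × 420 = $2310.00
Slot 2: Larkspur pays $5.16 × 200 = $1032.00
Total = $3342.00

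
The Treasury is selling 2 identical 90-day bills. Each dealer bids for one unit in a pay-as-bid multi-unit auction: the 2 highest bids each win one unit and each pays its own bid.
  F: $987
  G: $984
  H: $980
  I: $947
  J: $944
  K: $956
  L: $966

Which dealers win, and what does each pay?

F $987, G $984

Bids ranked high→low: 987 (F), 984 (G), 980 (H), 966 (L), …
Winners (2 units): F, G.
Each winner pays its own bid: F $987, G $984.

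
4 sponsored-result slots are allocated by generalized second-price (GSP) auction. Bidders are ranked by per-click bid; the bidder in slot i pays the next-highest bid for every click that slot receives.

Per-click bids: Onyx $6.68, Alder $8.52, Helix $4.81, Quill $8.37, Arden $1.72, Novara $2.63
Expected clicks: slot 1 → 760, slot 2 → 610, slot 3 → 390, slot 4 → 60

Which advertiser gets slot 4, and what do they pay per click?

Sorting advertisers: $8.52 (Alder) > $8.37 (Quill) > $6.68 (Onyx) > $4.81 (Helix) > $2.63 (Novara) > …
Slot 4 goes to the fourth-ranked bidder, Helix, who pays the next bid down: $2.63/click.

Helix; $2.63 per click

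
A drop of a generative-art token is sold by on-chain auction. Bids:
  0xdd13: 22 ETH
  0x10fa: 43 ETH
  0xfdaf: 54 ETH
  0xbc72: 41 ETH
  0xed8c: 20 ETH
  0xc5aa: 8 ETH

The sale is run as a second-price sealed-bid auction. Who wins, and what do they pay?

Bids ranked: 54 (0xfdaf) > 43 (0x10fa) > 41 (0xbc72) > 22 (0xdd13) > 20 (0xed8c) > 8 (0xc5aa)
Second-price: 0xfdaf pays 0x10fa's bid of 43 ETH.

0xfdaf pays 43 ETH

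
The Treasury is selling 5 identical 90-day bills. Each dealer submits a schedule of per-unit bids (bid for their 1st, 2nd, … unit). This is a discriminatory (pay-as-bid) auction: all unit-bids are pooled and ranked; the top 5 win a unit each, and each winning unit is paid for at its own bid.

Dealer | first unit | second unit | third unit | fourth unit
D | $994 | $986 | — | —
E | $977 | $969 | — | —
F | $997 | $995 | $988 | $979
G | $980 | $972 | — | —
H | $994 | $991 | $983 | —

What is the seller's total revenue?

All unit-bids, highest first — top 5: 997 (F-1), 995 (F-2), 994 (D-1), 994 (H-1), 991 (H-2)
Next rejected bid: $988 (not a price — pay-as-bid).
Each winning unit pays its own bid.
Revenue = 997 + 995 + 994 + 994 + 991 = $4,971.

Total revenue: $4,971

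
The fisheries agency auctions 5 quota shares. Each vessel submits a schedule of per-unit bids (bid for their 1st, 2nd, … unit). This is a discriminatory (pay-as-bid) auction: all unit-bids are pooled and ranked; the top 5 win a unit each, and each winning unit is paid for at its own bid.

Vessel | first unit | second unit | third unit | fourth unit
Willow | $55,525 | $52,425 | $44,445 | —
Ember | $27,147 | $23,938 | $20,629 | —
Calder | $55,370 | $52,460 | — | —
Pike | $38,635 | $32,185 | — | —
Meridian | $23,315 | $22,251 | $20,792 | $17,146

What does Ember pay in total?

Merging the schedules and taking the best 5: 55,525 (Willow-1), 55,370 (Calder-1), 52,460 (Calder-2), 52,425 (Willow-2), 44,445 (Willow-3)
Next rejected bid: $38,635 (not a price — pay-as-bid).
Ember wins no units.

Ember pays $0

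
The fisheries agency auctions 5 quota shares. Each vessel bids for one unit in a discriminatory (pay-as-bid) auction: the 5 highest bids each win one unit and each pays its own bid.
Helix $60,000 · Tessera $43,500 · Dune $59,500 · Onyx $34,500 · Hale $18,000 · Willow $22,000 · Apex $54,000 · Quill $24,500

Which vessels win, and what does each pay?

Bids ranked high→low: 60,000 (Helix), 59,500 (Dune), 54,000 (Apex), 43,500 (Tessera), 34,500 (Onyx), 24,500 (Quill), 22,000 (Willow), …
Winners (5 units): Helix, Dune, Apex, Tessera, Onyx.
Each winner pays its own bid: Helix $60,000, Dune $59,500, Apex $54,000, Tessera $43,500, Onyx $34,500.

Helix $60,000, Dune $59,500, Apex $54,000, Tessera $43,500, Onyx $34,500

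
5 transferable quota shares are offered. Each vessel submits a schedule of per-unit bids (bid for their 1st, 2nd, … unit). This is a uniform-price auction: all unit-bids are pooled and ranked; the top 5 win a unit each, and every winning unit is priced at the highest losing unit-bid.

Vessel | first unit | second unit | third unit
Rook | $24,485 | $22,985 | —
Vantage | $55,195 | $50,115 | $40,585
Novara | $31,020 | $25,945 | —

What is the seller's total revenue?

Total revenue: $122,425

Merging the schedules and taking the best 5: 55,195 (Vantage-1), 50,115 (Vantage-2), 40,585 (Vantage-3), 31,020 (Novara-1), 25,945 (Novara-2)
Highest rejected unit-bid = $24,485.
Allocation: Novara 2, Vantage 3. Every unit priced at $24,485.
Revenue = 5 × 24,485 = $122,425.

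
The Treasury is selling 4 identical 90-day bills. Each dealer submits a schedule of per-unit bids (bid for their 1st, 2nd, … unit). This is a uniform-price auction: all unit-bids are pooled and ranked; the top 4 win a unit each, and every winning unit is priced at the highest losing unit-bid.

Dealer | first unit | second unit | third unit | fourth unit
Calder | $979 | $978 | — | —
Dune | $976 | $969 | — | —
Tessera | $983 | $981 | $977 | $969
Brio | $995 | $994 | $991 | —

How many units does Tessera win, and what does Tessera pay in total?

Merging the schedules and taking the best 4: 995 (Brio-1), 994 (Brio-2), 991 (Brio-3), 983 (Tessera-1)
The (k+1)-th unit-bid is $981.
Tessera wins 1 unit(s) at $981 each.

Tessera: 1 unit, pays $981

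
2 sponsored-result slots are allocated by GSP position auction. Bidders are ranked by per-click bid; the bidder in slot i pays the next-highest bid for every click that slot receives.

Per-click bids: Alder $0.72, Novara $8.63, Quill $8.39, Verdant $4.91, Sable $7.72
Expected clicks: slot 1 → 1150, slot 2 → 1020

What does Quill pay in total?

Sorting advertisers: $8.63 (Novara) > $8.39 (Quill) > $7.72 (Sable) > …
Quill holds slot 2 → pays next bid $7.72 × 1020 clicks = $7874.40.

Quill pays $7874.40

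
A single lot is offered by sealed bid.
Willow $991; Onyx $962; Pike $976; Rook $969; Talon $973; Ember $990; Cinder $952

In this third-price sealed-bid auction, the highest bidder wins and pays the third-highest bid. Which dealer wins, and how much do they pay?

Bids in order: 991 (Willow) > 990 (Ember) > 976 (Pike) > 973 (Talon) > 969 (Rook) > 962 (Onyx) > …
Willow is highest; pays the third-highest bid, $976.

Willow pays $976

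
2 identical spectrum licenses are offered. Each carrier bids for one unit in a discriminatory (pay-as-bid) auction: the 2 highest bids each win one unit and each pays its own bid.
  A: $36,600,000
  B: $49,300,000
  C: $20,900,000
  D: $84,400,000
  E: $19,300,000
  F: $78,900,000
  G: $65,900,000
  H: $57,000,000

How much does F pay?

F pays $78,900,000

Sorting: 84,400,000 (D), 78,900,000 (F), 65,900,000 (G), 57,000,000 (H), …
The 2 highest are D, F.
F wins → own bid $78,900,000.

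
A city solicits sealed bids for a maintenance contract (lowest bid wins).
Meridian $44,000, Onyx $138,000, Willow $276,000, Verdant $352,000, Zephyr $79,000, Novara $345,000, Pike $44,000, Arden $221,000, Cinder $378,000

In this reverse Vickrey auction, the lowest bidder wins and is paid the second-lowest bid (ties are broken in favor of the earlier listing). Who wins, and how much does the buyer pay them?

Meridian is paid $44,000

Sorting bids: 44,000 (Meridian) < 44,000 (Pike) < 79,000 (Zephyr) < 138,000 (Onyx) < 221,000 (Arden) < 276,000 (Willow) < …
Meridian and Pike tie at $44,000; tie-break gives it to Meridian.
Meridian wins with the lowest bid; price is set by the runner-up at $44,000.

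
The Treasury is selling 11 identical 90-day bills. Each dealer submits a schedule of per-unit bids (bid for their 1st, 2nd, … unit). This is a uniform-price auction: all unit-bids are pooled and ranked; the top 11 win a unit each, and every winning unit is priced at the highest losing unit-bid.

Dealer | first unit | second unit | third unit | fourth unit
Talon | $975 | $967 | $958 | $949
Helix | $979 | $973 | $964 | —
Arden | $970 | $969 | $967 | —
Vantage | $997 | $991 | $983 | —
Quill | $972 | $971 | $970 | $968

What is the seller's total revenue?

All unit-bids, highest first — top 11: 997 (Vantage-1), 991 (Vantage-2), 983 (Vantage-3), 979 (Helix-1), 975 (Talon-1), 973 (Helix-2), 972 (Quill-1), 971 (Quill-2), 970 (Arden-1), 970 (Quill-3), 969 (Arden-2)
Highest rejected unit-bid = $968.
Allocation: Arden 2, Helix 2, Quill 3, Talon 1, Vantage 3. Every unit priced at $968.
Revenue = 11 × 968 = $10,648.

Total revenue: $10,648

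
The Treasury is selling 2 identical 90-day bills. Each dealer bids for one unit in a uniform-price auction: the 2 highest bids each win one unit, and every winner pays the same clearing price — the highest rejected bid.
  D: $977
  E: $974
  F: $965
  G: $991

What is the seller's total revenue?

Bids ranked high→low: 991 (G), 977 (D), 974 (E), 965 (F)
Winners (2 units): G, D.
First losing bid is E's $974, which sets the uniform price.
Total revenue = 2 × $974 = $1,948.

Total revenue: $1,948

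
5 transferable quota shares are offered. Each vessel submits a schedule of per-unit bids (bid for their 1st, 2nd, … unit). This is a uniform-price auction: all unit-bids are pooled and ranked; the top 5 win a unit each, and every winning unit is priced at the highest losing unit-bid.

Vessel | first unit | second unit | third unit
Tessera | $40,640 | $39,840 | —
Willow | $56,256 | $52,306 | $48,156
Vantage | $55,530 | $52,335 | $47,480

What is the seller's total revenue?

Pooled unit-bids ranked (top 5): 56,256 (Willow-1), 55,530 (Vantage-1), 52,335 (Vantage-2), 52,306 (Willow-2), 48,156 (Willow-3)
First bid not allocated: $47,480.
Allocation: Vantage 2, Willow 3. Every unit priced at $47,480.
Revenue = 5 × 47,480 = $237,400.

Total revenue: $237,400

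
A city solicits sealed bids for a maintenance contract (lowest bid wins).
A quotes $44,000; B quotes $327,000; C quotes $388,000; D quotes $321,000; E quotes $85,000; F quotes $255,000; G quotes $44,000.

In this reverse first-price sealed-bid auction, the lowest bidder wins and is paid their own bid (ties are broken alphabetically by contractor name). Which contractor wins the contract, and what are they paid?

Rule: the lowest bidder wins and is paid their own bid.
Bids in order: 44,000 (A) < 44,000 (G) < 85,000 (E) < 255,000 (F) < 321,000 (D) < 327,000 (B) < …
A and G tie at $44,000; tie-break gives it to A.
A has the lowest bid and is paid exactly that: $44,000.

A is paid $44,000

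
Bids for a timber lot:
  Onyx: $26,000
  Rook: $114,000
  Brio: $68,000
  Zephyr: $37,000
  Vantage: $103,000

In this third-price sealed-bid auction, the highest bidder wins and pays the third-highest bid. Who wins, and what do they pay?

Bids ranked: 114,000 (Rook) > 103,000 (Vantage) > 68,000 (Brio) > 37,000 (Zephyr) > 26,000 (Onyx)
Rook is highest; pays the third-highest bid, $68,000.

Rook pays $68,000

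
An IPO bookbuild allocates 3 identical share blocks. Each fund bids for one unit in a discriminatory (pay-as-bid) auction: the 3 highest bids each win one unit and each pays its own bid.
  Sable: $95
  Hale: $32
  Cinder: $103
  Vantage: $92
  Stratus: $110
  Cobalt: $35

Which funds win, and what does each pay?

Stratus $110, Cinder $103, Sable $95

Ordering the bids: 110 (Stratus), 103 (Cinder), 95 (Sable), 92 (Vantage), 35 (Cobalt), …
Winners (3 units): Stratus, Cinder, Sable.
Each winner pays its own bid: Stratus $110, Cinder $103, Sable $95.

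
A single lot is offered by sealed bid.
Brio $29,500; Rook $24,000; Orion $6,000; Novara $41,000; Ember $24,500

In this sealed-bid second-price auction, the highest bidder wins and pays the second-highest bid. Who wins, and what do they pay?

Novara pays $29,500

Sealed-bid second-price auction: the highest bidder wins and pays the second-highest bid.
Sorting bids: 41,000 (Novara) > 29,500 (Brio) > 24,500 (Ember) > 24,000 (Rook) > 6,000 (Orion)
Novara is highest; pays the second-highest bid, $29,500.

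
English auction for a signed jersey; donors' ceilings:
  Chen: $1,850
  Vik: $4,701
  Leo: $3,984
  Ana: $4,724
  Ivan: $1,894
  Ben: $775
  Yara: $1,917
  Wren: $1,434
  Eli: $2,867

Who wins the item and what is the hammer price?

Ana wins at $4,701

Limits in order: 4,724 (Ana) > 4,701 (Vik) > 3,984 (Leo) > 2,867 (Eli) > 1,917 (Yara) > 1,894 (Ivan) > …
Vik is the last rival to drop out, at $4,701; Ana remains and wins at that price.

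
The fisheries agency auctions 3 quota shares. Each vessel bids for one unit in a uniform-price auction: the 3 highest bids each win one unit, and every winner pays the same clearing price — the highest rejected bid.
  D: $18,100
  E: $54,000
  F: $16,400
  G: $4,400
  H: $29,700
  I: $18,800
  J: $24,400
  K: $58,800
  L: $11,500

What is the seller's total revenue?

Bids ranked high→low: 58,800 (K), 54,000 (E), 29,700 (H), 24,400 (J), 18,800 (I), …
Winners (3 units): K, E, H.
Clearing price = highest rejected bid = $24,400.
Total revenue = 3 × $24,400 = $73,200.

Total revenue: $73,200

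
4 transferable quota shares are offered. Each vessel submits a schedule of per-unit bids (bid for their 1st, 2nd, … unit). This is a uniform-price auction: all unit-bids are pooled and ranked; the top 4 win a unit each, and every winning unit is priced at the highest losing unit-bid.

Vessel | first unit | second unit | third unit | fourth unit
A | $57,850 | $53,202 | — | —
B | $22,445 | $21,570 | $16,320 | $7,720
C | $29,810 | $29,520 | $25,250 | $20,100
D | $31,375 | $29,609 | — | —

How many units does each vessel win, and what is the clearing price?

A 2, C 1, D 1; clearing price $29,609

Merging the schedules and taking the best 4: 57,850 (A-1), 53,202 (A-2), 31,375 (D-1), 29,810 (C-1)
First bid not allocated: $29,609.
Allocation: A 2, C 1, D 1.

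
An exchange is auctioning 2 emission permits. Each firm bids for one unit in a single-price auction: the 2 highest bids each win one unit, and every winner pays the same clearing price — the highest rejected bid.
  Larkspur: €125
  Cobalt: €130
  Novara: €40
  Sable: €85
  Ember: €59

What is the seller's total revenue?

Total revenue: €170

Sorting: 130 (Cobalt), 125 (Larkspur), 85 (Sable), 59 (Ember), …
Winners (2 units): Cobalt, Larkspur.
First losing bid is Sable's €85, which sets the uniform price.
Total revenue = 2 × €85 = €170.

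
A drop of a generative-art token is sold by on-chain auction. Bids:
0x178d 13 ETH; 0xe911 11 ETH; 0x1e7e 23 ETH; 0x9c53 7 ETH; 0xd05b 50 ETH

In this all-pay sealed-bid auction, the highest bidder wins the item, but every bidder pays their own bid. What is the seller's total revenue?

Rule: the highest bidder wins the item, but every bidder pays their own bid.
Sorting bids: 50 (0xd05b) > 23 (0x1e7e) > 13 (0x178d) > 11 (0xe911) > 7 (0x9c53)
Every bidder forfeits their bid regardless of winning.
Revenue = 13 + 11 + 23 + 7 + 50 = 104 ETH.

Total revenue: 104 ETH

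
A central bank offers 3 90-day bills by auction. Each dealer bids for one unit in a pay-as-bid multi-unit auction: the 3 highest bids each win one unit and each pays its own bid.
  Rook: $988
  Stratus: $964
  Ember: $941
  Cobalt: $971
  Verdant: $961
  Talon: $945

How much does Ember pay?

Ordering the bids: 988 (Rook), 971 (Cobalt), 964 (Stratus), 961 (Verdant), 945 (Talon), …
Top 3: Rook, Cobalt, Stratus.
Ember does not win → $0.

Ember pays $0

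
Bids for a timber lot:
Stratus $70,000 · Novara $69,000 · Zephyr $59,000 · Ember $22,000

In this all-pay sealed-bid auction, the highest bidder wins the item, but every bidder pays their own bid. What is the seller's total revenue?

Rule: the highest bidder wins the item, but every bidder pays their own bid.
Bids ranked: 70,000 (Stratus) > 69,000 (Novara) > 59,000 (Zephyr) > 22,000 (Ember)
Stratus wins with the top bid; all bids are sunk regardless.
Every bidder forfeits their bid regardless of winning.
Revenue = 70,000 + 69,000 + 59,000 + 22,000 = $220,000.

Total revenue: $220,000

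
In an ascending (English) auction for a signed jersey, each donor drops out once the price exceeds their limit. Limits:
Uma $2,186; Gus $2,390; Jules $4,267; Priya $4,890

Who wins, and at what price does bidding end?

Rule: the price rises until one bidder remains; the winner pays the price at which the last rival dropped out.
Limits in order: 4,890 (Priya) > 4,267 (Jules) > 2,390 (Gus) > 2,186 (Uma)
Bidding ends when Jules exits at $4,267; Priya takes it.

Priya wins at $4,267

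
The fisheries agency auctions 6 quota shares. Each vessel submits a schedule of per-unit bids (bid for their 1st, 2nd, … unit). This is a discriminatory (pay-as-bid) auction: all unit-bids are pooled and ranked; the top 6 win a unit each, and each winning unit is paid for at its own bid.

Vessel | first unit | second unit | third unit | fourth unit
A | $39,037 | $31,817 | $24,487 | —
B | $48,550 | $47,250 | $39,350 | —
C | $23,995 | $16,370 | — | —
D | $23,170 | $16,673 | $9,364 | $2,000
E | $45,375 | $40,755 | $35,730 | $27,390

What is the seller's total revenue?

Total revenue: $260,317

Pooled unit-bids ranked (top 6): 48,550 (B-1), 47,250 (B-2), 45,375 (E-1), 40,755 (E-2), 39,350 (B-3), 39,037 (A-1)
Next rejected bid: $35,730 (not a price — pay-as-bid).
Each winning unit pays its own bid.
Revenue = 48,550 + 47,250 + 45,375 + 40,755 + 39,350 + 39,037 = $260,317.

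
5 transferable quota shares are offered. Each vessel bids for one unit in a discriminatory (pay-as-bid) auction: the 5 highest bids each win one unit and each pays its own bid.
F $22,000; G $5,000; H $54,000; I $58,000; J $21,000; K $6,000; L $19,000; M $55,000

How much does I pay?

Bids ranked high→low: 58,000 (I), 55,000 (M), 54,000 (H), 22,000 (F), 21,000 (J), 19,000 (L), 6,000 (K), …
Top 5: I, M, H, F, J.
I wins → own bid $58,000.

I pays $58,000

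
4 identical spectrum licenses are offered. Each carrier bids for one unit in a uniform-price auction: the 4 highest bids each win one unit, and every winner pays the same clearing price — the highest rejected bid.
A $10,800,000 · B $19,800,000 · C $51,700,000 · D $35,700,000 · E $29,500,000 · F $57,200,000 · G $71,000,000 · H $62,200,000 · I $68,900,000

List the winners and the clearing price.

G, I, H, F; each pays $51,700,000

Ordering the bids: 71,000,000 (G), 68,900,000 (I), 62,200,000 (H), 57,200,000 (F), 51,700,000 (C), 35,700,000 (D), …
Winners (4 units): G, I, H, F.
First losing bid is C's $51,700,000, which sets the uniform price.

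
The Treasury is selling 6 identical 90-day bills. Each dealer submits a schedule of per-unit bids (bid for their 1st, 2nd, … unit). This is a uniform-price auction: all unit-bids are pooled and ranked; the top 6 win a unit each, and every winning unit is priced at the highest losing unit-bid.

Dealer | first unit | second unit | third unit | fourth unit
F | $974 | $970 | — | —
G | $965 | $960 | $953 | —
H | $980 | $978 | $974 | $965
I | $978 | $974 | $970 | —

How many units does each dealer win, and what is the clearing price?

F 1, H 3, I 2; clearing price $970

Pooled unit-bids ranked (top 6): 980 (H-1), 978 (H-2), 978 (I-1), 974 (F-1), 974 (H-3), 974 (I-2)
First bid not allocated: $970.
Allocation: F 1, H 3, I 2.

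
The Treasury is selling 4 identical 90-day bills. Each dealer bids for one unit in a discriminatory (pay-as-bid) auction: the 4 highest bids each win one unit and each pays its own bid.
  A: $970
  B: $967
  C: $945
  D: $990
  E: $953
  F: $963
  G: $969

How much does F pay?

F pays $0

Sorting: 990 (D), 970 (A), 969 (G), 967 (B), 963 (F), 953 (E), …
Top 4: D, A, G, B.
F does not win → $0.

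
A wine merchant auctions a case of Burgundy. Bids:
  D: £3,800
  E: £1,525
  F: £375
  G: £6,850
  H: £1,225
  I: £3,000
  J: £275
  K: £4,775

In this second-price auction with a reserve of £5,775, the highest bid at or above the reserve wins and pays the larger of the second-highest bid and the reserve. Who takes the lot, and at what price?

G pays £5,775

Second-price auction with a reserve of £5,775: the highest bid at or above the reserve wins and pays the larger of the second-highest bid and the reserve.
Bids in order: 6,850 (G) > 4,775 (K) > 3,800 (D) > 3,000 (I) > 1,525 (E) > 1,225 (H) > …
G has the top bid at or above the reserve (£6,850).
Second-highest bid £4,775 is below the reserve £5,775, so the reserve binds → payment £5,775.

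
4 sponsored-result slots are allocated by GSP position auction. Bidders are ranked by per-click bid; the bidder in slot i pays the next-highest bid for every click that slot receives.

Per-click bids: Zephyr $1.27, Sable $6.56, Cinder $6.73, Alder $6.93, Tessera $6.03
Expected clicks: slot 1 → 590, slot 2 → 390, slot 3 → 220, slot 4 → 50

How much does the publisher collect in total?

Per-click bids in order: $6.93 (Alder) > $6.73 (Cinder) > $6.56 (Sable) > $6.03 (Tessera) > $1.27 (Zephyr)
Slot 1: Alder pays $6.73 × 590 = $3970.70
Slot 2: Cinder pays $6.56 × 390 = $2558.40
Slot 3: Sable pays $6.03 × 220 = $1326.60
Slot 4: Tessera pays $1.27 × 50 = $63.50
Total = $7919.20

Total revenue: $7919.20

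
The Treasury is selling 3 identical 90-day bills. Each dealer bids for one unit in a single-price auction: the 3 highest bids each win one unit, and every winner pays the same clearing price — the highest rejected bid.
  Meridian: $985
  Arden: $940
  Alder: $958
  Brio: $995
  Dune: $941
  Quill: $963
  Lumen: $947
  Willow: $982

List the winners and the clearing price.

Bids ranked high→low: 995 (Brio), 985 (Meridian), 982 (Willow), 963 (Quill), 958 (Alder), …
Top 3: Brio, Meridian, Willow.
First losing bid is Quill's $963, which sets the uniform price.

Brio, Meridian, Willow; each pays $963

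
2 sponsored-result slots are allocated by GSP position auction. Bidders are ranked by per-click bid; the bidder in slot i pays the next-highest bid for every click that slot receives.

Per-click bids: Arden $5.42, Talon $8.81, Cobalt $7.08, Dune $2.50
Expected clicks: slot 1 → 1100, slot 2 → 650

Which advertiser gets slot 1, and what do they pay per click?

Ranked by bid: $8.81 (Talon) > $7.08 (Cobalt) > $5.42 (Arden) > …
Slot 1 goes to the first-ranked bidder, Talon, who pays the next bid down: $7.08/click.

Talon; $7.08 per click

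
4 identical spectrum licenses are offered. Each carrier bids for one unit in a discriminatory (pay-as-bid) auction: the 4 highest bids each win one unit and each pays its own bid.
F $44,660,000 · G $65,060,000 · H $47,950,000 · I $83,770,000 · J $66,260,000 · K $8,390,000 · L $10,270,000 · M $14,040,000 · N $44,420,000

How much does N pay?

N pays $0

Bids ranked high→low: 83,770,000 (I), 66,260,000 (J), 65,060,000 (G), 47,950,000 (H), 44,660,000 (F), 44,420,000 (N), …
The 4 highest are I, J, G, H.
N does not win → $0.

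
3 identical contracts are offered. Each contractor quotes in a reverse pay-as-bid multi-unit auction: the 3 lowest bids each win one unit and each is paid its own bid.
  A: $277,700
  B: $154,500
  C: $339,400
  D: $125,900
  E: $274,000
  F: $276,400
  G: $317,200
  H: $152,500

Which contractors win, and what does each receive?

Sorting: 125,900 (D), 152,500 (H), 154,500 (B), 274,000 (E), 276,400 (F), …
Lowest 3: D, H, B.
Each winner is paid its own bid: D $125,900, H $152,500, B $154,500.

D $125,900, H $152,500, B $154,500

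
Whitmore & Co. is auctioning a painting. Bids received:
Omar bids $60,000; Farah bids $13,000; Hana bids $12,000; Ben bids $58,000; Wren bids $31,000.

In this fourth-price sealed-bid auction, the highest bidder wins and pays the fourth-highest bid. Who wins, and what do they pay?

Sorting bids: 60,000 (Omar) > 58,000 (Ben) > 31,000 (Wren) > 13,000 (Farah) > 12,000 (Hana)
Omar wins; payment is bid #4 in the ranking = $13,000.

Omar pays $13,000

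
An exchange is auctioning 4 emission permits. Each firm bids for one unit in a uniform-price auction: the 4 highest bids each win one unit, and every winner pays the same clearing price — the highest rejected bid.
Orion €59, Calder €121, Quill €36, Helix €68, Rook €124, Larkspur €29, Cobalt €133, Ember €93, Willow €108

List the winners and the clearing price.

Ordering the bids: 133 (Cobalt), 124 (Rook), 121 (Calder), 108 (Willow), 93 (Ember), 68 (Helix), …
Winners (4 units): Cobalt, Rook, Calder, Willow.
Highest unsuccessful bid: €93 → clearing price.

Cobalt, Rook, Calder, Willow; each pays €93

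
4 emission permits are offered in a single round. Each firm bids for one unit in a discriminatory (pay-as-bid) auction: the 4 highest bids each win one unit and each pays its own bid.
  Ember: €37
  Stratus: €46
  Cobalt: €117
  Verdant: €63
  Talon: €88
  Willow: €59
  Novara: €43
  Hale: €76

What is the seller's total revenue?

Bids ranked high→low: 117 (Cobalt), 88 (Talon), 76 (Hale), 63 (Verdant), 59 (Willow), 46 (Stratus), …
The 4 highest are Cobalt, Talon, Hale, Verdant.
Total revenue = 117 + 88 + 76 + 63 = €344.

Total revenue: €344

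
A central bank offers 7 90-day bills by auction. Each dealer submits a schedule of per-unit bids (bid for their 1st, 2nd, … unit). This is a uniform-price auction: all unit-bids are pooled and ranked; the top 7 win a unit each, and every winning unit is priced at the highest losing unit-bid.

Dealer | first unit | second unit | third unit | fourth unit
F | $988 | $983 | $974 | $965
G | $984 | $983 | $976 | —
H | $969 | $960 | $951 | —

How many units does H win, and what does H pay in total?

H: 1 unit, pays $965

Pooled unit-bids ranked (top 7): 988 (F-1), 984 (G-1), 983 (F-2), 983 (G-2), 976 (G-3), 974 (F-3), 969 (H-1)
First bid not allocated: $965.
H wins 1 unit(s) at $965 each.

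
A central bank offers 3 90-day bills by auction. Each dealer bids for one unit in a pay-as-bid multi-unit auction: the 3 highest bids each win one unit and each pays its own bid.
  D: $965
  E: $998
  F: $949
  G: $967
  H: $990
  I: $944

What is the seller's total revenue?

Total revenue: $2,955

Ordering the bids: 998 (E), 990 (H), 967 (G), 965 (D), 949 (F), …
Top 3: E, H, G.
Total revenue = 998 + 990 + 967 = $2,955.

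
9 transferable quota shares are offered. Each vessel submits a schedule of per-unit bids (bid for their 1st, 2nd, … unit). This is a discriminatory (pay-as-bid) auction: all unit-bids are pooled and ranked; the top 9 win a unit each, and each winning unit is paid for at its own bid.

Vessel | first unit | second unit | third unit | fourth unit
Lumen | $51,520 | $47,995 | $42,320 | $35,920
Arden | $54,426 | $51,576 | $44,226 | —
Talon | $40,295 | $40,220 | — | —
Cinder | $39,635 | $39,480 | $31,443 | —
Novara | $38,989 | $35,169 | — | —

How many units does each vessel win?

Merging the schedules and taking the best 9: 54,426 (Arden-1), 51,576 (Arden-2), 51,520 (Lumen-1), 47,995 (Lumen-2), 44,226 (Arden-3), 42,320 (Lumen-3), 40,295 (Talon-1), 40,220 (Talon-2), 39,635 (Cinder-1)
Next rejected bid: $39,480 (not a price — pay-as-bid).
Allocation: Arden 3, Cinder 1, Lumen 3, Talon 2.

Arden 3, Cinder 1, Lumen 3, Talon 2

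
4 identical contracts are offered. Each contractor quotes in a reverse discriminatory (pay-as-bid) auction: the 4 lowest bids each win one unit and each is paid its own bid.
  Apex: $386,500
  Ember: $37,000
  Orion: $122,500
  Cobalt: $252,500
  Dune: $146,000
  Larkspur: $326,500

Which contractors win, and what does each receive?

Ember $37,000, Orion $122,500, Dune $146,000, Cobalt $252,500

Bids ranked low→high: 37,000 (Ember), 122,500 (Orion), 146,000 (Dune), 252,500 (Cobalt), 326,500 (Larkspur), 386,500 (Apex)
The 4 lowest are Ember, Orion, Dune, Cobalt.
Each winner is paid its own bid: Ember $37,000, Orion $122,500, Dune $146,000, Cobalt $252,500.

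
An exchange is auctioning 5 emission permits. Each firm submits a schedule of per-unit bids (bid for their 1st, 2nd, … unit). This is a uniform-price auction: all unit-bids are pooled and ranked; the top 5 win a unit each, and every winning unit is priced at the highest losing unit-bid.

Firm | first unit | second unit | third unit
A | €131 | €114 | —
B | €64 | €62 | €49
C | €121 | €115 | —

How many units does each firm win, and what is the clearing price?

A 2, B 1, C 2; clearing price €62

Pooled unit-bids ranked (top 5): 131 (A-1), 121 (C-1), 115 (C-2), 114 (A-2), 64 (B-1)
Highest rejected unit-bid = €62.
Allocation: A 2, B 1, C 2.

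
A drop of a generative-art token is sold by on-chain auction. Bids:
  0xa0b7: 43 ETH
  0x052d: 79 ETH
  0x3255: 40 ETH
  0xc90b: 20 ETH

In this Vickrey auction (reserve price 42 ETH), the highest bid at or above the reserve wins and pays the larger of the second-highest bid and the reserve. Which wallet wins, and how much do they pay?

Vickrey auction (reserve price 42 ETH): the highest bid at or above the reserve wins and pays the larger of the second-highest bid and the reserve.
Bids in order: 79 (0x052d) > 43 (0xa0b7) > 40 (0x3255) > 20 (0xc90b)
Highest eligible bid: 0x052d at 79 ETH.
Second-highest bid 43 ETH exceeds the reserve 42 ETH → payment 43 ETH.

0x052d pays 43 ETH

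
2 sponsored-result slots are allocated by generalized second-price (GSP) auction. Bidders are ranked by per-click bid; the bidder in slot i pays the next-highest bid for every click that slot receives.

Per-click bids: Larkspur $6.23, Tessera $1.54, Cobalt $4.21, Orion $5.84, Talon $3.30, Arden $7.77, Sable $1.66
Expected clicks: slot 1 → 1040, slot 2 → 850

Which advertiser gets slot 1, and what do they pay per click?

Sorting advertisers: $7.77 (Arden) > $6.23 (Larkspur) > $5.84 (Orion) > …
Slot 1 goes to the first-ranked bidder, Arden, who pays the next bid down: $6.23/click.

Arden; $6.23 per click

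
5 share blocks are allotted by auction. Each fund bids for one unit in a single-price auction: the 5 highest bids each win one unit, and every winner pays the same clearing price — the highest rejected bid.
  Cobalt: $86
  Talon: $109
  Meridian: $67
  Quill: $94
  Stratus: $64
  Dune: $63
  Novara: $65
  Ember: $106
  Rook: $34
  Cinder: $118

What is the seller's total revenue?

Total revenue: $335

Sorting: 118 (Cinder), 109 (Talon), 106 (Ember), 94 (Quill), 86 (Cobalt), 67 (Meridian), 65 (Novara), …
Top 5: Cinder, Talon, Ember, Quill, Cobalt.
Highest unsuccessful bid: $67 → clearing price.
Total revenue = 5 × $67 = $335.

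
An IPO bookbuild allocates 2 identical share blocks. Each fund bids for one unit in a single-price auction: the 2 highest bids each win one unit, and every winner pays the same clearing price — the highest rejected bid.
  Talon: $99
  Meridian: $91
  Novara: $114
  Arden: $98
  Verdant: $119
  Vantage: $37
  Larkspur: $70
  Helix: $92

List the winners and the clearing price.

Sorting: 119 (Verdant), 114 (Novara), 99 (Talon), 98 (Arden), …
Winners (2 units): Verdant, Novara.
Clearing price = highest rejected bid = $99.

Verdant, Novara; each pays $99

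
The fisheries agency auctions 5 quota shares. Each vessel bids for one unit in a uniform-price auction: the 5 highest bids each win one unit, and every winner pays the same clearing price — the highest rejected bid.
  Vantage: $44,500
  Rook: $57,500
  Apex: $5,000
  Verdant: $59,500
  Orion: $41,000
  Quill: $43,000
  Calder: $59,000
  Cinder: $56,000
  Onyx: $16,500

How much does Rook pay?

Rook pays $43,000

Ordering the bids: 59,500 (Verdant), 59,000 (Calder), 57,500 (Rook), 56,000 (Cinder), 44,500 (Vantage), 43,000 (Quill), 41,000 (Orion), …
Winners (5 units): Verdant, Calder, Rook, Cinder, Vantage.
First losing bid is Quill's $43,000, which sets the uniform price.
Rook wins → pays $43,000.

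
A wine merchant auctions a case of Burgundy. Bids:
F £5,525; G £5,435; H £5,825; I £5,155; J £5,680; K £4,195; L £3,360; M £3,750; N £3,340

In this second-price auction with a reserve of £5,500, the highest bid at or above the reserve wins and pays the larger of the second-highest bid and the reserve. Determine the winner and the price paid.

Second-price auction with a reserve of £5,500: the highest bid at or above the reserve wins and pays the larger of the second-highest bid and the reserve.
Bids ranked: 5,825 (H) > 5,680 (J) > 5,525 (F) > 5,435 (G) > 5,155 (I) > 4,195 (K) > …
Highest eligible bid: H at £5,825.
max(second-highest £5,680, reserve £5,500) = £5,680; the reserve does not bind.

H pays £5,680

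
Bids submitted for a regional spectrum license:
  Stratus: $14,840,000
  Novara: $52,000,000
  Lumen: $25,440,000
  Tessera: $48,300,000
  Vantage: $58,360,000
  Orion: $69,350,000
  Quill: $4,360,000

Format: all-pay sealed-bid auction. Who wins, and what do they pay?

Orion pays $69,350,000

Bids ranked: 69,350,000 (Orion) > 58,360,000 (Vantage) > 52,000,000 (Novara) > 48,300,000 (Tessera) > 25,440,000 (Lumen) > 14,840,000 (Stratus) > …
Orion wins with the top bid; all bids are sunk regardless.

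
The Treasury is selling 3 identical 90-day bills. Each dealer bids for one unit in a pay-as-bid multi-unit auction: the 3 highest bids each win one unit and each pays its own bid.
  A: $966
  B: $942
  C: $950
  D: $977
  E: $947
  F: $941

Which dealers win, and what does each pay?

Bids ranked high→low: 977 (D), 966 (A), 950 (C), 947 (E), 942 (B), …
The 3 highest are D, A, C.
Each winner pays its own bid: D $977, A $966, C $950.

D $977, A $966, C $950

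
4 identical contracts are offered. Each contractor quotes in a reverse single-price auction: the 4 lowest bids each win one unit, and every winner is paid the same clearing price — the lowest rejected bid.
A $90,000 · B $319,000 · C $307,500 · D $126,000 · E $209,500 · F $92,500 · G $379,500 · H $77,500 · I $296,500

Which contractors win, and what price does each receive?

H, A, F, D; each is paid $209,500

Ordering the bids: 77,500 (H), 90,000 (A), 92,500 (F), 126,000 (D), 209,500 (E), 296,500 (I), …
Winners (4 units): H, A, F, D.
Clearing price = lowest rejected bid = $209,500.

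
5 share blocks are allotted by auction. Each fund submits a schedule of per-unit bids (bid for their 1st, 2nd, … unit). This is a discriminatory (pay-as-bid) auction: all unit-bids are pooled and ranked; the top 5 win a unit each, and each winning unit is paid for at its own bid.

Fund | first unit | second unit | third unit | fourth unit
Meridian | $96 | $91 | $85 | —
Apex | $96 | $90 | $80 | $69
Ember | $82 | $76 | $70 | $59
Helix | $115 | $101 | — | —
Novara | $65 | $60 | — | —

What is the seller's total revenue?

Total revenue: $499

Pooled unit-bids ranked (top 5): 115 (Helix-1), 101 (Helix-2), 96 (Meridian-1), 96 (Apex-1), 91 (Meridian-2)
Next rejected bid: $90 (not a price — pay-as-bid).
Each winning unit pays its own bid.
Revenue = 115 + 101 + 96 + 96 + 91 = $499.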